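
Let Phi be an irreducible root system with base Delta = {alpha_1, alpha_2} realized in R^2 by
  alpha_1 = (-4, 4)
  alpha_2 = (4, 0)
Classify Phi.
Compute the Cartan integers a_ij = 2(alpha_i, alpha_j)/(alpha_j, alpha_j); the resulting 2x2 Cartan matrix is
[[2, -2], [-1, 2]].
The roots have two lengths (squared-length ratio 2:1); the short ones are alpha_{2}. The associated Dynkin diagram is a chain of 2 nodes with a double edge at one end; the terminal node there is the unique short simple root (B_2), so the type is B_2 (the algebra so(5)).

type B_2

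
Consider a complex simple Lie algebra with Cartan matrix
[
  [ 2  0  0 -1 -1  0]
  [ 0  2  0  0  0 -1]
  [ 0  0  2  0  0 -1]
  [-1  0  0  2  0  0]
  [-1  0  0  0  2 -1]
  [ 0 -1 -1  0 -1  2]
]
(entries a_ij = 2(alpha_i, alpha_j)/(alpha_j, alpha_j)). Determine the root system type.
type D_6

The matrix has rank 6 with 2's on the diagonal. Reading the off-diagonal entries as Dynkin edges (a single edge where a_ij = a_ji = -1; a double or triple edge where a_ij * a_ji = 2 or 3), the diagram is a chain of 4 nodes with a fork of two nodes at one end (D_6). One simple-root ordering that puts it in standard form is (alpha_4, alpha_1, alpha_5, alpha_6, alpha_2, alpha_3). So the algebra is type D_6, i.e. so(12).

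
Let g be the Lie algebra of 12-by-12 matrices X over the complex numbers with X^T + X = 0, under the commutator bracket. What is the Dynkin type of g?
D_6 (so(12))

This is so(12) with 12 even, which has dimension 12(12-1)/2 = 66 and rank 12/2 = 6. In the classification of classical Lie algebras, the orthogonal algebra so(2n) in an even number of variables has type D_n; here n = 6, so the Dynkin diagram is a chain of 4 nodes with a fork of two nodes at one end (D_6). Hence the type is D_6.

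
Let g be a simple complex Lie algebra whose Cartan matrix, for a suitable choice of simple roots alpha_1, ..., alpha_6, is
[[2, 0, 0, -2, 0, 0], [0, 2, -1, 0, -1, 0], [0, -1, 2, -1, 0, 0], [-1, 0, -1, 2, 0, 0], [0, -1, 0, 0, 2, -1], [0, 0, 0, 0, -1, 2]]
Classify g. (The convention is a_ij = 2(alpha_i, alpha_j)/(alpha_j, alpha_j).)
type C_6

The matrix has rank 6 with 2's on the diagonal. Reading the off-diagonal entries as Dynkin edges (a single edge where a_ij = a_ji = -1; a double or triple edge where a_ij * a_ji = 2 or 3), the diagram is a chain of 6 nodes with a double edge at one end; the terminal node there is the unique long simple root (C_6). One simple-root ordering that puts it in standard form is (alpha_6, alpha_5, alpha_2, alpha_3, alpha_4, alpha_1). So the algebra is type C_6, i.e. sp(12).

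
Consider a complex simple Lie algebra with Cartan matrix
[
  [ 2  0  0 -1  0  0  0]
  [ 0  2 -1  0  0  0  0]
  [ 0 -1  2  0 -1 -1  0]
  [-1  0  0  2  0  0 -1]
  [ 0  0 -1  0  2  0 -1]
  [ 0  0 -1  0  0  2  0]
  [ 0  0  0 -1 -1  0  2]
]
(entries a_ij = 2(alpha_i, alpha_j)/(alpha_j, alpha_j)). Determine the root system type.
The matrix has rank 7 with 2's on the diagonal. Reading the off-diagonal entries as Dynkin edges (a single edge where a_ij = a_ji = -1; a double or triple edge where a_ij * a_ji = 2 or 3), the diagram is a chain of 5 nodes with a fork of two nodes at one end (D_7). One simple-root ordering that puts it in standard form is (alpha_1, alpha_4, alpha_7, alpha_5, alpha_3, alpha_2, alpha_6). So the algebra is type D_7, i.e. so(14).

type D_7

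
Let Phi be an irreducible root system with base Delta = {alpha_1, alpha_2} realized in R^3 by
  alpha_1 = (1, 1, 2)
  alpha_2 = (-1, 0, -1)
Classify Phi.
type G_2

Compute the Cartan integers a_ij = 2(alpha_i, alpha_j)/(alpha_j, alpha_j); the resulting 2x2 Cartan matrix is
[[2, -3], [-1, 2]].
The roots have two lengths (squared-length ratio 3:1); the short ones are alpha_{2}. The associated Dynkin diagram is two nodes joined by a triple edge (G_2), so the type is G_2.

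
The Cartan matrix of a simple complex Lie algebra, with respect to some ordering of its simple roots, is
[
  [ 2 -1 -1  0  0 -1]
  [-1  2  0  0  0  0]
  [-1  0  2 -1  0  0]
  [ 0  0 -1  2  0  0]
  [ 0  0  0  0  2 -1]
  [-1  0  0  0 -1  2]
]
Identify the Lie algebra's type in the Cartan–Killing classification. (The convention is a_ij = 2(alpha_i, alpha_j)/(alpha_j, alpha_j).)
The matrix has rank 6 with 2's on the diagonal. Reading the off-diagonal entries as Dynkin edges (a single edge where a_ij = a_ji = -1; a double or triple edge where a_ij * a_ji = 2 or 3), the diagram is a chain of 5 nodes with one extra node attached to the third node from one end (E_6). One simple-root ordering that puts it in standard form is (alpha_5, alpha_2, alpha_6, alpha_1, alpha_3, alpha_4). So the algebra is type E_6.

E_6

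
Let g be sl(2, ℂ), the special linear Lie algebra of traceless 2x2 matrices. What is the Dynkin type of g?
type A_1

This is sl(2), which has dimension 2^2 - 1 = 3 and rank 2 - 1 = 1 (a Cartan subalgebra is the diagonal traceless matrices). In the classification of classical Lie algebras, the special linear algebra sl(n+1) has type A_n; here n = 1, so the Dynkin diagram is a chain of 1 nodes with single edges (A_1). Hence the type is A_1.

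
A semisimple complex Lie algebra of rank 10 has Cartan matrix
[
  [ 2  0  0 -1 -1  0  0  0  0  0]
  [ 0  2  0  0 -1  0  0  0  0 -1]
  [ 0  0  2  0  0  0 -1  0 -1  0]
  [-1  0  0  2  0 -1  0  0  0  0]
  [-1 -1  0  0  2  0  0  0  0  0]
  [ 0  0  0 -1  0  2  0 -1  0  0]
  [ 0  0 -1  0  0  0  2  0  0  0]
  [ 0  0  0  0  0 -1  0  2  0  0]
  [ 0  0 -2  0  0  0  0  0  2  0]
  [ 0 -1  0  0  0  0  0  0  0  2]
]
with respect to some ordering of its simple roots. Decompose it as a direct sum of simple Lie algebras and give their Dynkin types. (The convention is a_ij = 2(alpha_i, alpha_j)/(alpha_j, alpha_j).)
The diagram associated to this matrix has two connected components: the simple roots {alpha_1, alpha_2, alpha_4, alpha_5, alpha_6, alpha_8, alpha_10} form a chain of 7 nodes with single edges (A_7), and {alpha_3, alpha_7, alpha_9} form a chain of 3 nodes with a double edge at one end; the terminal node there is the unique long simple root (C_3). A semisimple Lie algebra decomposes uniquely as the direct sum of simple ideals, one per connected component of its Dynkin diagram, so g ≅ A_7 ⊕ C_3 (dimension 63 + 21 = 84).

A_7 (sl(8)) ⊕ C_3 (sp(6))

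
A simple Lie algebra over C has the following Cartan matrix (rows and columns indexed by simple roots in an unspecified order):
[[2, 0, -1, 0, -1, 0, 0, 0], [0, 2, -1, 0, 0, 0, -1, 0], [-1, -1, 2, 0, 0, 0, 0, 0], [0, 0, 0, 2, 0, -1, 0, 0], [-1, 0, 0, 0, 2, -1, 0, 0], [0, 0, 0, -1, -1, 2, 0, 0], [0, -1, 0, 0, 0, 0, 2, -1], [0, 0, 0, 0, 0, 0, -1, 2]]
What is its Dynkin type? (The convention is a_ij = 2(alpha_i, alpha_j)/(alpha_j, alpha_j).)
The matrix has rank 8 with 2's on the diagonal. Reading the off-diagonal entries as Dynkin edges (a single edge where a_ij = a_ji = -1; a double or triple edge where a_ij * a_ji = 2 or 3), the diagram is a chain of 8 nodes with single edges (A_8). One simple-root ordering that puts it in standard form is (alpha_4, alpha_6, alpha_5, alpha_1, alpha_3, alpha_2, alpha_7, alpha_8). So the algebra is type A_8, i.e. sl(9).

A8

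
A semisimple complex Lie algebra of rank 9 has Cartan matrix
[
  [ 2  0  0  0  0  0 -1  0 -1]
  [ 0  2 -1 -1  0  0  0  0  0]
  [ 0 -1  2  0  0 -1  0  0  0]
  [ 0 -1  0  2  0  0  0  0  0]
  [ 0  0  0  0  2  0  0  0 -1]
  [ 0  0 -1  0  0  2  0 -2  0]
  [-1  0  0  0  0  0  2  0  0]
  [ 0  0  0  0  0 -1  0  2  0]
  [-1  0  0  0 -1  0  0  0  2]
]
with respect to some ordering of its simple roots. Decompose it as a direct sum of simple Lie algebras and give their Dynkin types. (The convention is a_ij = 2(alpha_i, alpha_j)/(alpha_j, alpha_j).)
The diagram associated to this matrix has two connected components: the simple roots {alpha_1, alpha_5, alpha_7, alpha_9} form a chain of 4 nodes with single edges (A_4), and {alpha_2, alpha_3, alpha_4, alpha_6, alpha_8} form a chain of 5 nodes with a double edge at one end; the terminal node there is the unique short simple root (B_5). A semisimple Lie algebra decomposes uniquely as the direct sum of simple ideals, one per connected component of its Dynkin diagram, so g ≅ A_4 ⊕ B_5 (dimension 24 + 55 = 79).

A_4 ⊕ B_5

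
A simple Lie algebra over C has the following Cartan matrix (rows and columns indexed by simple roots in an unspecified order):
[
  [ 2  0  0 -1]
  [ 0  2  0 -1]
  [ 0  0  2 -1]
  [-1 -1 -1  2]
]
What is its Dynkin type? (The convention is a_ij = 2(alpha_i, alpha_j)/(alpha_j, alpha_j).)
D4

The matrix has rank 4 with 2's on the diagonal. Reading the off-diagonal entries as Dynkin edges (a single edge where a_ij = a_ji = -1; a double or triple edge where a_ij * a_ji = 2 or 3), the diagram is a chain of 2 nodes with a fork of two nodes at one end (D_4). One simple-root ordering that puts it in standard form is (alpha_2, alpha_4, alpha_1, alpha_3). So the algebra is type D_4, i.e. so(8).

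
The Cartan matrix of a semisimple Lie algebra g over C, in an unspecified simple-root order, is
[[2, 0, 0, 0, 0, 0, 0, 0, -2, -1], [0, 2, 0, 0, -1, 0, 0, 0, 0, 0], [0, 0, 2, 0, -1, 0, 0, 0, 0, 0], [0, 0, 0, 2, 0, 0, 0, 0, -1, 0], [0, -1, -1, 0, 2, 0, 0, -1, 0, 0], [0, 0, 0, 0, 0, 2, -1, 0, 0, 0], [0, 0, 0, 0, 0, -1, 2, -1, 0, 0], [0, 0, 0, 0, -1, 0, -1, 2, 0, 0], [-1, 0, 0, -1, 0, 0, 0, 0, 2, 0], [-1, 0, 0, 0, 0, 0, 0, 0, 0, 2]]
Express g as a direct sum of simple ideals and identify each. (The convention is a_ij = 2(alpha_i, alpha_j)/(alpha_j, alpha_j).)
The diagram associated to this matrix has two connected components: the simple roots {alpha_2, alpha_3, alpha_5, alpha_6, alpha_7, alpha_8} form a chain of 4 nodes with a fork of two nodes at one end (D_6), and {alpha_1, alpha_4, alpha_9, alpha_10} form a chain of 4 nodes with a double edge between the middle two (F_4). A semisimple Lie algebra decomposes uniquely as the direct sum of simple ideals, one per connected component of its Dynkin diagram, so g ≅ D_6 ⊕ F_4 (dimension 66 + 52 = 118).

D_6 + F_4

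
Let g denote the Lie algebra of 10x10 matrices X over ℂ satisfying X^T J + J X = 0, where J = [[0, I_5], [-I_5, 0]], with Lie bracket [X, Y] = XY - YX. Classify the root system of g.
This is sp(10), which has dimension 10(10+1)/2 = 55 and rank 10/2 = 5. In the classification of classical Lie algebras, the symplectic algebra sp(2n) has type C_n; here n = 5, so the Dynkin diagram is a chain of 5 nodes with a double edge at one end; the terminal node there is the unique long simple root (C_5). Hence the type is C_5.

C5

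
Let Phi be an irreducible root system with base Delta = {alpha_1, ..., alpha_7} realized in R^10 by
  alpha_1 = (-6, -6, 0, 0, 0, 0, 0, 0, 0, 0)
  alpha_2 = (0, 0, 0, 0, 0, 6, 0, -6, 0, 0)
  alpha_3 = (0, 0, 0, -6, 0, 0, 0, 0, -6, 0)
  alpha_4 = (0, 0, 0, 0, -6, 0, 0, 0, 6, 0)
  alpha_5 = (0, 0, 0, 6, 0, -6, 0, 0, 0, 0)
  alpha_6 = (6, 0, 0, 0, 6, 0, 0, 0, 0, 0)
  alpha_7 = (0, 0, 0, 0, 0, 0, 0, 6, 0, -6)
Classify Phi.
A_7

Compute the Cartan integers a_ij = 2(alpha_i, alpha_j)/(alpha_j, alpha_j); the resulting 7x7 Cartan matrix is
[[2, 0, 0, 0, 0, -1, 0], [0, 2, 0, 0, -1, 0, -1], [0, 0, 2, -1, -1, 0, 0], [0, 0, -1, 2, 0, -1, 0], [0, -1, -1, 0, 2, 0, 0], [-1, 0, 0, -1, 0, 2, 0], [0, -1, 0, 0, 0, 0, 2]].
All simple roots have the same length, so the diagram is simply laced. The associated Dynkin diagram is a chain of 7 nodes with single edges (A_7), so the type is A_7 (the algebra sl(8)).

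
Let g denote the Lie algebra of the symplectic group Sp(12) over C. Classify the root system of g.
C_6 (sp(12))

This is sp(12), which has dimension 12(12+1)/2 = 78 and rank 12/2 = 6. In the classification of classical Lie algebras, the symplectic algebra sp(2n) has type C_n; here n = 6, so the Dynkin diagram is a chain of 6 nodes with a double edge at one end; the terminal node there is the unique long simple root (C_6). Hence the type is C_6.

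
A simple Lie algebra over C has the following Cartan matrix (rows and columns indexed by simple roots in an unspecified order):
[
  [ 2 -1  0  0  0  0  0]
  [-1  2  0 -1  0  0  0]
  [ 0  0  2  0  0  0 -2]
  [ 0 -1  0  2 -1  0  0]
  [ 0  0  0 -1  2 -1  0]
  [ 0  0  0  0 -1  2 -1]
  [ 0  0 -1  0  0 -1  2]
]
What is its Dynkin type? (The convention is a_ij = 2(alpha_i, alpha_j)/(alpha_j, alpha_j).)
C_7

The matrix has rank 7 with 2's on the diagonal. Reading the off-diagonal entries as Dynkin edges (a single edge where a_ij = a_ji = -1; a double or triple edge where a_ij * a_ji = 2 or 3), the diagram is a chain of 7 nodes with a double edge at one end; the terminal node there is the unique long simple root (C_7). One simple-root ordering that puts it in standard form is (alpha_1, alpha_2, alpha_4, alpha_5, alpha_6, alpha_7, alpha_3). So the algebra is type C_7, i.e. sp(14).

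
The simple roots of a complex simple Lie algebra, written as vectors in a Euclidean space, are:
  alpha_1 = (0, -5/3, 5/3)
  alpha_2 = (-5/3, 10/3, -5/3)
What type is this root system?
G_2

Compute the Cartan integers a_ij = 2(alpha_i, alpha_j)/(alpha_j, alpha_j); the resulting 2x2 Cartan matrix is
[[2, -1], [-3, 2]].
The roots have two lengths (squared-length ratio 3:1); the short ones are alpha_{1}. The associated Dynkin diagram is two nodes joined by a triple edge (G_2), so the type is G_2.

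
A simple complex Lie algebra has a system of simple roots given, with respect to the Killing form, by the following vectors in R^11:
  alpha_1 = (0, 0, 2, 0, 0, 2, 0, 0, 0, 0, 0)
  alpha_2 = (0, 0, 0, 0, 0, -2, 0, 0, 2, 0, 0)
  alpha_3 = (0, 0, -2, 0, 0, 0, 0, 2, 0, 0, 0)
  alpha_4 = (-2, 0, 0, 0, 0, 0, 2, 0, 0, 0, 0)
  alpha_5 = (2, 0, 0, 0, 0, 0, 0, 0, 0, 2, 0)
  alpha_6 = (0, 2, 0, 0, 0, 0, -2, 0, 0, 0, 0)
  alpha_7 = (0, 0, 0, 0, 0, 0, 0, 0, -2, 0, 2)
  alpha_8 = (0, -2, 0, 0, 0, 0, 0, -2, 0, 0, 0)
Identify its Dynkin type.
type A_8

Compute the Cartan integers a_ij = 2(alpha_i, alpha_j)/(alpha_j, alpha_j); the resulting 8x8 Cartan matrix is
[[2, -1, -1, 0, 0, 0, 0, 0], [-1, 2, 0, 0, 0, 0, -1, 0], [-1, 0, 2, 0, 0, 0, 0, -1], [0, 0, 0, 2, -1, -1, 0, 0], [0, 0, 0, -1, 2, 0, 0, 0], [0, 0, 0, -1, 0, 2, 0, -1], [0, -1, 0, 0, 0, 0, 2, 0], [0, 0, -1, 0, 0, -1, 0, 2]].
All simple roots have the same length, so the diagram is simply laced. The associated Dynkin diagram is a chain of 8 nodes with single edges (A_8), so the type is A_8 (the algebra sl(9)).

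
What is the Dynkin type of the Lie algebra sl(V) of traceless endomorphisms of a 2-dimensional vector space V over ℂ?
type A_1

This is sl(2), which has dimension 2^2 - 1 = 3 and rank 2 - 1 = 1 (a Cartan subalgebra is the diagonal traceless matrices). In the classification of classical Lie algebras, the special linear algebra sl(n+1) has type A_n; here n = 1, so the Dynkin diagram is a chain of 1 nodes with single edges (A_1). Hence the type is A_1.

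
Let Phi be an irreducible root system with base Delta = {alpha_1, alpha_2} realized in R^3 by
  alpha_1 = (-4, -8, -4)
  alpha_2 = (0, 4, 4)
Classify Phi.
G_2

Compute the Cartan integers a_ij = 2(alpha_i, alpha_j)/(alpha_j, alpha_j); the resulting 2x2 Cartan matrix is
[[2, -3], [-1, 2]].
The roots have two lengths (squared-length ratio 3:1); the short ones are alpha_{2}. The associated Dynkin diagram is two nodes joined by a triple edge (G_2), so the type is G_2.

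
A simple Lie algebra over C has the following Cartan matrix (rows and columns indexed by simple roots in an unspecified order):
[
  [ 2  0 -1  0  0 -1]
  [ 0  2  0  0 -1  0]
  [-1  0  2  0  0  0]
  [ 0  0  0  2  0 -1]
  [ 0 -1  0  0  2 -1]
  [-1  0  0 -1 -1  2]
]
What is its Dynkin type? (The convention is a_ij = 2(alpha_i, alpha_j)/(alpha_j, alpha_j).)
E6

The matrix has rank 6 with 2's on the diagonal. Reading the off-diagonal entries as Dynkin edges (a single edge where a_ij = a_ji = -1; a double or triple edge where a_ij * a_ji = 2 or 3), the diagram is a chain of 5 nodes with one extra node attached to the third node from one end (E_6). One simple-root ordering that puts it in standard form is (alpha_2, alpha_4, alpha_5, alpha_6, alpha_1, alpha_3). So the algebra is type E_6.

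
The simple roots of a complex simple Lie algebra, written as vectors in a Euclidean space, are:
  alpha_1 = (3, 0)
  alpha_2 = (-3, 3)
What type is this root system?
type B_2

Compute the Cartan integers a_ij = 2(alpha_i, alpha_j)/(alpha_j, alpha_j); the resulting 2x2 Cartan matrix is
[[2, -1], [-2, 2]].
The roots have two lengths (squared-length ratio 2:1); the short ones are alpha_{1}. The associated Dynkin diagram is a chain of 2 nodes with a double edge at one end; the terminal node there is the unique short simple root (B_2), so the type is B_2 (the algebra so(5)).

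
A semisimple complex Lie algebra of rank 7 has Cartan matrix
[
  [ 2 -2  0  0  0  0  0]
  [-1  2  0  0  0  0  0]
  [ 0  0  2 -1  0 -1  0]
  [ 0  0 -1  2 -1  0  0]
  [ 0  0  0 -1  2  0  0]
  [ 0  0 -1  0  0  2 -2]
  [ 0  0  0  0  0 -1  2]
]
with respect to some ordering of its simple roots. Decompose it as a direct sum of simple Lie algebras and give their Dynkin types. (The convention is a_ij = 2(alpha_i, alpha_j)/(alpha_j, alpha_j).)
type B_2 ⊕ type B_5

The diagram associated to this matrix has two connected components: the simple roots {alpha_1, alpha_2} form a chain of 2 nodes with a double edge at one end; the terminal node there is the unique short simple root (B_2), and {alpha_3, alpha_4, alpha_5, alpha_6, alpha_7} form a chain of 5 nodes with a double edge at one end; the terminal node there is the unique short simple root (B_5). A semisimple Lie algebra decomposes uniquely as the direct sum of simple ideals, one per connected component of its Dynkin diagram, so g ≅ B_2 ⊕ B_5 (dimension 10 + 55 = 65).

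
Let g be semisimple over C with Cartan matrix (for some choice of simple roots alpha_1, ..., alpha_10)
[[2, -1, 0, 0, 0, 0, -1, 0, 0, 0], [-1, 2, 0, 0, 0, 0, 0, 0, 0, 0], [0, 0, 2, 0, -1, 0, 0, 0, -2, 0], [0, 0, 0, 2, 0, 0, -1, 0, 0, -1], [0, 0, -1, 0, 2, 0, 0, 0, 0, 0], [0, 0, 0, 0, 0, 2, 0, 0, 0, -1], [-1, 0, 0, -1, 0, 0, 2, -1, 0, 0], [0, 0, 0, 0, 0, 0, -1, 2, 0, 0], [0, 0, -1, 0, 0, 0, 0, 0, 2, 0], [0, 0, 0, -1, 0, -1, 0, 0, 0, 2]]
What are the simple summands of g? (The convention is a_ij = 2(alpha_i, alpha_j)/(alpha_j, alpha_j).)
B_3 (so(7)) + E_7

The diagram associated to this matrix has two connected components: the simple roots {alpha_3, alpha_5, alpha_9} form a chain of 3 nodes with a double edge at one end; the terminal node there is the unique short simple root (B_3), and {alpha_1, alpha_2, alpha_4, alpha_6, alpha_7, alpha_8, alpha_10} form a chain of 6 nodes with one extra node attached to the third node from one end (E_7). A semisimple Lie algebra decomposes uniquely as the direct sum of simple ideals, one per connected component of its Dynkin diagram, so g ≅ B_3 ⊕ E_7 (dimension 21 + 133 = 154).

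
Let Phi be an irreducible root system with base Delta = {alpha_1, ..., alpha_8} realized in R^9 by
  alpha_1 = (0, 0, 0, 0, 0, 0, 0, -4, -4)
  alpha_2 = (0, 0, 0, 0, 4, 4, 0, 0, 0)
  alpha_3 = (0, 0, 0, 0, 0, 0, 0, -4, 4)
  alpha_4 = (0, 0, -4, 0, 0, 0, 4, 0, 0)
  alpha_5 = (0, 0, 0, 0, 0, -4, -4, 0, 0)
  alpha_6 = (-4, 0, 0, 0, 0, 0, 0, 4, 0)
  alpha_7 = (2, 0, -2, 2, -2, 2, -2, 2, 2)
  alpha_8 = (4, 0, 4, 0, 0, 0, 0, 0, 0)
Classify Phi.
Compute the Cartan integers a_ij = 2(alpha_i, alpha_j)/(alpha_j, alpha_j); the resulting 8x8 Cartan matrix is
[[2, 0, 0, 0, 0, -1, -1, 0], [0, 2, 0, 0, -1, 0, 0, 0], [0, 0, 2, 0, 0, -1, 0, 0], [0, 0, 0, 2, -1, 0, 0, -1], [0, -1, 0, -1, 2, 0, 0, 0], [-1, 0, -1, 0, 0, 2, 0, -1], [-1, 0, 0, 0, 0, 0, 2, 0], [0, 0, 0, -1, 0, -1, 0, 2]].
All simple roots have the same length, so the diagram is simply laced. The associated Dynkin diagram is a chain of 7 nodes with one extra node attached to the third node from one end (E_8), so the type is E_8.

E_8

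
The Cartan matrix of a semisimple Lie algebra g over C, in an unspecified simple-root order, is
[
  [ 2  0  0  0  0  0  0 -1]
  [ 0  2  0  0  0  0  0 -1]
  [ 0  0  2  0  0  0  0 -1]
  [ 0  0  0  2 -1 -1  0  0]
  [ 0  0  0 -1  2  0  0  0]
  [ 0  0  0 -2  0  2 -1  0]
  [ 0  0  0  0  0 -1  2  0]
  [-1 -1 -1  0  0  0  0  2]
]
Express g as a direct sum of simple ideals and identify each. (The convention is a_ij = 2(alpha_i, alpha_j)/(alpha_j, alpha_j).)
D4 + F4

The diagram associated to this matrix has two connected components: the simple roots {alpha_1, alpha_2, alpha_3, alpha_8} form a chain of 2 nodes with a fork of two nodes at one end (D_4), and {alpha_4, alpha_5, alpha_6, alpha_7} form a chain of 4 nodes with a double edge between the middle two (F_4). A semisimple Lie algebra decomposes uniquely as the direct sum of simple ideals, one per connected component of its Dynkin diagram, so g ≅ D_4 ⊕ F_4 (dimension 28 + 52 = 80).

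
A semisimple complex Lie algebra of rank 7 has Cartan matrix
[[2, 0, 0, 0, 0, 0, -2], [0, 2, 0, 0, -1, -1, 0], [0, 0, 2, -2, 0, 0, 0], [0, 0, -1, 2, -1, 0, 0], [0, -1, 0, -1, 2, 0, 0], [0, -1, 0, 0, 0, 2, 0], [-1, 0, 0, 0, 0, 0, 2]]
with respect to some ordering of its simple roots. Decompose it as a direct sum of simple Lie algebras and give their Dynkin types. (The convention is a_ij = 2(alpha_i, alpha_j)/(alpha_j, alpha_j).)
B_2 (so(5)) + C_5 (sp(10))

The diagram associated to this matrix has two connected components: the simple roots {alpha_1, alpha_7} form a chain of 2 nodes with a double edge at one end; the terminal node there is the unique short simple root (B_2), and {alpha_2, alpha_3, alpha_4, alpha_5, alpha_6} form a chain of 5 nodes with a double edge at one end; the terminal node there is the unique long simple root (C_5). A semisimple Lie algebra decomposes uniquely as the direct sum of simple ideals, one per connected component of its Dynkin diagram, so g ≅ B_2 ⊕ C_5 (dimension 10 + 55 = 65).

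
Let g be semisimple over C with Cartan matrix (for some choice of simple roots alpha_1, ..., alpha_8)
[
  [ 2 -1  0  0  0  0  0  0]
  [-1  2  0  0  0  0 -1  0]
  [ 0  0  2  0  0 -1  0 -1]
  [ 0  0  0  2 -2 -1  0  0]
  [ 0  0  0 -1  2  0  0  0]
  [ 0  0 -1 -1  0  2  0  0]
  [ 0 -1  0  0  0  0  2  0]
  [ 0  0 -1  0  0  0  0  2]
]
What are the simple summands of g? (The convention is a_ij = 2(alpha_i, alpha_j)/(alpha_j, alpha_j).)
The diagram associated to this matrix has two connected components: the simple roots {alpha_1, alpha_2, alpha_7} form a chain of 3 nodes with single edges (A_3), and {alpha_3, alpha_4, alpha_5, alpha_6, alpha_8} form a chain of 5 nodes with a double edge at one end; the terminal node there is the unique short simple root (B_5). A semisimple Lie algebra decomposes uniquely as the direct sum of simple ideals, one per connected component of its Dynkin diagram, so g ≅ A_3 ⊕ B_5 (dimension 15 + 55 = 70).

A_3 (sl(4)) + B_5 (so(11))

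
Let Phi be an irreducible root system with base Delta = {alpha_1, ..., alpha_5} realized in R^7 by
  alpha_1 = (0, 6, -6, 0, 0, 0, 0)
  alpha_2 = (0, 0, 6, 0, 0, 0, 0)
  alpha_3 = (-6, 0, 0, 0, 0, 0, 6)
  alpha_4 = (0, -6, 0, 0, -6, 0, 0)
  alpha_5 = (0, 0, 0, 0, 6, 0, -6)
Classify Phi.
type B_5

Compute the Cartan integers a_ij = 2(alpha_i, alpha_j)/(alpha_j, alpha_j); the resulting 5x5 Cartan matrix is
[[2, -2, 0, -1, 0], [-1, 2, 0, 0, 0], [0, 0, 2, 0, -1], [-1, 0, 0, 2, -1], [0, 0, -1, -1, 2]].
The roots have two lengths (squared-length ratio 2:1); the short ones are alpha_{2}. The associated Dynkin diagram is a chain of 5 nodes with a double edge at one end; the terminal node there is the unique short simple root (B_5), so the type is B_5 (the algebra so(11)).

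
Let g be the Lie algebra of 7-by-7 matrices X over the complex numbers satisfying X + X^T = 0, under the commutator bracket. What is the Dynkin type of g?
This is so(7) with 7 odd, which has dimension 7(7-1)/2 = 21 and rank (7-1)/2 = 3. In the classification of classical Lie algebras, the orthogonal algebra so(2n+1) in an odd number of variables has type B_n; here n = 3, so the Dynkin diagram is a chain of 3 nodes with a double edge at one end; the terminal node there is the unique short simple root (B_3). Hence the type is B_3.

B3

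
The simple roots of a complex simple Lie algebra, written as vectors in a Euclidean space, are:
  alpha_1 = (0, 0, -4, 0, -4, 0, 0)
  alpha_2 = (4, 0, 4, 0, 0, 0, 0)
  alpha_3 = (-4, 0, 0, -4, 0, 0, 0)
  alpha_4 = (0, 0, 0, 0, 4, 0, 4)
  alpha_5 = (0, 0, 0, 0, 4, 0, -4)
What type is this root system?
D_5 (so(10))

Compute the Cartan integers a_ij = 2(alpha_i, alpha_j)/(alpha_j, alpha_j); the resulting 5x5 Cartan matrix is
[[2, -1, 0, -1, -1], [-1, 2, -1, 0, 0], [0, -1, 2, 0, 0], [-1, 0, 0, 2, 0], [-1, 0, 0, 0, 2]].
All simple roots have the same length, so the diagram is simply laced. The associated Dynkin diagram is a chain of 3 nodes with a fork of two nodes at one end (D_5), so the type is D_5 (the algebra so(10)).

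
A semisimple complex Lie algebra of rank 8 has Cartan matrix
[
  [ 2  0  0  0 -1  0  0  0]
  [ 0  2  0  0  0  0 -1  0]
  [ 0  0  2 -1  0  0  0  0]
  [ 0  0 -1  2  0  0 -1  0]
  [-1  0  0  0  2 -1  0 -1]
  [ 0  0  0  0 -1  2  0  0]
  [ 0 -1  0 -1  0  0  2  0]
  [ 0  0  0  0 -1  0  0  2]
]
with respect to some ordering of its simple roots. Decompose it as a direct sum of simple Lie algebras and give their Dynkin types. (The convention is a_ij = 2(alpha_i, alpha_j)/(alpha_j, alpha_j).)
The diagram associated to this matrix has two connected components: the simple roots {alpha_2, alpha_3, alpha_4, alpha_7} form a chain of 4 nodes with single edges (A_4), and {alpha_1, alpha_5, alpha_6, alpha_8} form a chain of 2 nodes with a fork of two nodes at one end (D_4). A semisimple Lie algebra decomposes uniquely as the direct sum of simple ideals, one per connected component of its Dynkin diagram, so g ≅ A_4 ⊕ D_4 (dimension 24 + 28 = 52).

A4 ⊕ D4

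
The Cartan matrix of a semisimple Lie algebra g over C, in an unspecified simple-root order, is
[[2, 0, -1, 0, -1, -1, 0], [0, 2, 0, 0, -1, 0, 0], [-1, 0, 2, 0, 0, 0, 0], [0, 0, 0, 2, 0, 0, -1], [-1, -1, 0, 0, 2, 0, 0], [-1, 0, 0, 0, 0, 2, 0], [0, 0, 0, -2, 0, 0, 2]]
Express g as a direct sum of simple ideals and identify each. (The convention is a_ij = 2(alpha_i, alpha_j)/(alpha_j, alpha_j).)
B_2 (so(5)) + D_5 (so(10))

The diagram associated to this matrix has two connected components: the simple roots {alpha_4, alpha_7} form a chain of 2 nodes with a double edge at one end; the terminal node there is the unique short simple root (B_2), and {alpha_1, alpha_2, alpha_3, alpha_5, alpha_6} form a chain of 3 nodes with a fork of two nodes at one end (D_5). A semisimple Lie algebra decomposes uniquely as the direct sum of simple ideals, one per connected component of its Dynkin diagram, so g ≅ B_2 ⊕ D_5 (dimension 10 + 45 = 55).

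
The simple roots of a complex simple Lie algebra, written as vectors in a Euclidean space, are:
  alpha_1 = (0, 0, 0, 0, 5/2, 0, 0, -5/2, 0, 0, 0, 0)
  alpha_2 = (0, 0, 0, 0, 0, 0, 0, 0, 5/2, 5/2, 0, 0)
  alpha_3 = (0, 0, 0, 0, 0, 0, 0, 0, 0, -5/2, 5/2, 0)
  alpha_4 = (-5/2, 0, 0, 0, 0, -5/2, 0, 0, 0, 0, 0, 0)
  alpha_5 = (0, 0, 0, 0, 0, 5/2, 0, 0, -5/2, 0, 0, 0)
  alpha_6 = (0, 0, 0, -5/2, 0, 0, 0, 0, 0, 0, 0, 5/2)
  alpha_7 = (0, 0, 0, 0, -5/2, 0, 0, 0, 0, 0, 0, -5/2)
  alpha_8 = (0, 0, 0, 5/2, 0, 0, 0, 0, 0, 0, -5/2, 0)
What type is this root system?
type A_8

Compute the Cartan integers a_ij = 2(alpha_i, alpha_j)/(alpha_j, alpha_j); the resulting 8x8 Cartan matrix is
[[2, 0, 0, 0, 0, 0, -1, 0], [0, 2, -1, 0, -1, 0, 0, 0], [0, -1, 2, 0, 0, 0, 0, -1], [0, 0, 0, 2, -1, 0, 0, 0], [0, -1, 0, -1, 2, 0, 0, 0], [0, 0, 0, 0, 0, 2, -1, -1], [-1, 0, 0, 0, 0, -1, 2, 0], [0, 0, -1, 0, 0, -1, 0, 2]].
All simple roots have the same length, so the diagram is simply laced. The associated Dynkin diagram is a chain of 8 nodes with single edges (A_8), so the type is A_8 (the algebra sl(9)).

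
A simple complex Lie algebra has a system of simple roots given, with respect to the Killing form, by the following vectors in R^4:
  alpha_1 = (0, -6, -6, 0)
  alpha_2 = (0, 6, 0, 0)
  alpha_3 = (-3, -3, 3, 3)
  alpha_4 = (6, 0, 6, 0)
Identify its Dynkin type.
F_4

Compute the Cartan integers a_ij = 2(alpha_i, alpha_j)/(alpha_j, alpha_j); the resulting 4x4 Cartan matrix is
[[2, -2, 0, -1], [-1, 2, -1, 0], [0, -1, 2, 0], [-1, 0, 0, 2]].
The roots have two lengths (squared-length ratio 2:1); the short ones are alpha_{2,3}. The associated Dynkin diagram is a chain of 4 nodes with a double edge between the middle two (F_4), so the type is F_4.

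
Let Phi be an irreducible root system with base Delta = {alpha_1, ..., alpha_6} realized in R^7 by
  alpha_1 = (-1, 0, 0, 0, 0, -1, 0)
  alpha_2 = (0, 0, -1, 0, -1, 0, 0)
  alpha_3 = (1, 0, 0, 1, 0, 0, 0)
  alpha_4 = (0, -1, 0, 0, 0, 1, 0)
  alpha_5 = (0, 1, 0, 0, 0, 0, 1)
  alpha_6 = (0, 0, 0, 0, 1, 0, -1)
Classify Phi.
A_6

Compute the Cartan integers a_ij = 2(alpha_i, alpha_j)/(alpha_j, alpha_j); the resulting 6x6 Cartan matrix is
[[2, 0, -1, -1, 0, 0], [0, 2, 0, 0, 0, -1], [-1, 0, 2, 0, 0, 0], [-1, 0, 0, 2, -1, 0], [0, 0, 0, -1, 2, -1], [0, -1, 0, 0, -1, 2]].
All simple roots have the same length, so the diagram is simply laced. The associated Dynkin diagram is a chain of 6 nodes with single edges (A_6), so the type is A_6 (the algebra sl(7)).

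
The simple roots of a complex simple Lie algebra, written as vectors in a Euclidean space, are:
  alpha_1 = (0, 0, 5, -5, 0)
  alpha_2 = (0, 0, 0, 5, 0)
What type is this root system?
Compute the Cartan integers a_ij = 2(alpha_i, alpha_j)/(alpha_j, alpha_j); the resulting 2x2 Cartan matrix is
[[2, -2], [-1, 2]].
The roots have two lengths (squared-length ratio 2:1); the short ones are alpha_{2}. The associated Dynkin diagram is a chain of 2 nodes with a double edge at one end; the terminal node there is the unique short simple root (B_2), so the type is B_2 (the algebra so(5)).

B2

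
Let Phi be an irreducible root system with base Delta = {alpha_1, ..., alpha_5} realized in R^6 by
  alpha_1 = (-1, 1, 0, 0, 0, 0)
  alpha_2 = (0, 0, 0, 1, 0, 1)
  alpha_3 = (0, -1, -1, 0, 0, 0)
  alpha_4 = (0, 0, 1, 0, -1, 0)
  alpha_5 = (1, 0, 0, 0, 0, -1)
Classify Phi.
A_5 (sl(6))

Compute the Cartan integers a_ij = 2(alpha_i, alpha_j)/(alpha_j, alpha_j); the resulting 5x5 Cartan matrix is
[[2, 0, -1, 0, -1], [0, 2, 0, 0, -1], [-1, 0, 2, -1, 0], [0, 0, -1, 2, 0], [-1, -1, 0, 0, 2]].
All simple roots have the same length, so the diagram is simply laced. The associated Dynkin diagram is a chain of 5 nodes with single edges (A_5), so the type is A_5 (the algebra sl(6)).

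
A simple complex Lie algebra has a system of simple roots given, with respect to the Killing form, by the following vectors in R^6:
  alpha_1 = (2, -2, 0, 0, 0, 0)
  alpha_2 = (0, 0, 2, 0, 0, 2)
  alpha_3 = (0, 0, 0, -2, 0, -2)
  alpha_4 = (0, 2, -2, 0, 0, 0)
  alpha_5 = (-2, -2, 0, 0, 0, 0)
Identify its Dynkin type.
Compute the Cartan integers a_ij = 2(alpha_i, alpha_j)/(alpha_j, alpha_j); the resulting 5x5 Cartan matrix is
[[2, 0, 0, -1, 0], [0, 2, -1, -1, 0], [0, -1, 2, 0, 0], [-1, -1, 0, 2, -1], [0, 0, 0, -1, 2]].
All simple roots have the same length, so the diagram is simply laced. The associated Dynkin diagram is a chain of 3 nodes with a fork of two nodes at one end (D_5), so the type is D_5 (the algebra so(10)).

D5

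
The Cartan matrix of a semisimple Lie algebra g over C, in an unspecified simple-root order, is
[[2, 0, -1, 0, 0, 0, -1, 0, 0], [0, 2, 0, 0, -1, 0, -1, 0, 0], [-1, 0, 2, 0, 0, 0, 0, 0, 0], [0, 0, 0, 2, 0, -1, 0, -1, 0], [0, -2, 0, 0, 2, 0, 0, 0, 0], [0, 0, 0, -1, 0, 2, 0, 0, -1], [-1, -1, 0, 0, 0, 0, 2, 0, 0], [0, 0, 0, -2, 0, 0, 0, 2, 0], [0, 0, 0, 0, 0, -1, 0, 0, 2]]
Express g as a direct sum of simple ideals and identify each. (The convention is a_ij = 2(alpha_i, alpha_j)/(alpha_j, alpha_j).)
C_4 + C_5

The diagram associated to this matrix has two connected components: the simple roots {alpha_4, alpha_6, alpha_8, alpha_9} form a chain of 4 nodes with a double edge at one end; the terminal node there is the unique long simple root (C_4), and {alpha_1, alpha_2, alpha_3, alpha_5, alpha_7} form a chain of 5 nodes with a double edge at one end; the terminal node there is the unique long simple root (C_5). A semisimple Lie algebra decomposes uniquely as the direct sum of simple ideals, one per connected component of its Dynkin diagram, so g ≅ C_4 ⊕ C_5 (dimension 36 + 55 = 91).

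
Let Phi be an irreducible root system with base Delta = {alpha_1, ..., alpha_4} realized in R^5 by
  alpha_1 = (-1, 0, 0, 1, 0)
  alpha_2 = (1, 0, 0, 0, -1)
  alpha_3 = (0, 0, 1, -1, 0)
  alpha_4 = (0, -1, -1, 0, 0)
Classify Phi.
A4

Compute the Cartan integers a_ij = 2(alpha_i, alpha_j)/(alpha_j, alpha_j); the resulting 4x4 Cartan matrix is
[[2, -1, -1, 0], [-1, 2, 0, 0], [-1, 0, 2, -1], [0, 0, -1, 2]].
All simple roots have the same length, so the diagram is simply laced. The associated Dynkin diagram is a chain of 4 nodes with single edges (A_4), so the type is A_4 (the algebra sl(5)).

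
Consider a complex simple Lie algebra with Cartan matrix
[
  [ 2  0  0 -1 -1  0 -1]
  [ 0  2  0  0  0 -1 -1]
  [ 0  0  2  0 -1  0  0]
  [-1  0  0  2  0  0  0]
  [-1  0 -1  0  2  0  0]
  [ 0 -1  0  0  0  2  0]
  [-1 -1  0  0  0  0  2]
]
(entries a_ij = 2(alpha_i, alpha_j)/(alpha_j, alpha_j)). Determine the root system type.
E_7

The matrix has rank 7 with 2's on the diagonal. Reading the off-diagonal entries as Dynkin edges (a single edge where a_ij = a_ji = -1; a double or triple edge where a_ij * a_ji = 2 or 3), the diagram is a chain of 6 nodes with one extra node attached to the third node from one end (E_7). One simple-root ordering that puts it in standard form is (alpha_3, alpha_4, alpha_5, alpha_1, alpha_7, alpha_2, alpha_6). So the algebra is type E_7.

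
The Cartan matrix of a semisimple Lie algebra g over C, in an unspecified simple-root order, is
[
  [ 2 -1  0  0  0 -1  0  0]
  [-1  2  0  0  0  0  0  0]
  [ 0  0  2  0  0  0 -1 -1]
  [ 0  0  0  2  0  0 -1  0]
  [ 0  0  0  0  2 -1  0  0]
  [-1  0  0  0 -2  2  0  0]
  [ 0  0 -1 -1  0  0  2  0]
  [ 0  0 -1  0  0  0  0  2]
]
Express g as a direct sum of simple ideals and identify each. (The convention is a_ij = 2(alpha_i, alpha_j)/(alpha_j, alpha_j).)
A_4 (sl(5)) ⊕ B_4 (so(9))

The diagram associated to this matrix has two connected components: the simple roots {alpha_3, alpha_4, alpha_7, alpha_8} form a chain of 4 nodes with single edges (A_4), and {alpha_1, alpha_2, alpha_5, alpha_6} form a chain of 4 nodes with a double edge at one end; the terminal node there is the unique short simple root (B_4). A semisimple Lie algebra decomposes uniquely as the direct sum of simple ideals, one per connected component of its Dynkin diagram, so g ≅ A_4 ⊕ B_4 (dimension 24 + 36 = 60).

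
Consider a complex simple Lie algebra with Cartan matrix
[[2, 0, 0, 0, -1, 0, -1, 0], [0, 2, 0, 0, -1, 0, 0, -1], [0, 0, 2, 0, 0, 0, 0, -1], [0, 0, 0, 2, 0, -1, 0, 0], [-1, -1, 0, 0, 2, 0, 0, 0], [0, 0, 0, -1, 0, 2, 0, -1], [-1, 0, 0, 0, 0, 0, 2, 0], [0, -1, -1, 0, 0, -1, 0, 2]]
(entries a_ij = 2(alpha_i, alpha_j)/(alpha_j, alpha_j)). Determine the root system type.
E8

The matrix has rank 8 with 2's on the diagonal. Reading the off-diagonal entries as Dynkin edges (a single edge where a_ij = a_ji = -1; a double or triple edge where a_ij * a_ji = 2 or 3), the diagram is a chain of 7 nodes with one extra node attached to the third node from one end (E_8). One simple-root ordering that puts it in standard form is (alpha_4, alpha_3, alpha_6, alpha_8, alpha_2, alpha_5, alpha_1, alpha_7). So the algebra is type E_8.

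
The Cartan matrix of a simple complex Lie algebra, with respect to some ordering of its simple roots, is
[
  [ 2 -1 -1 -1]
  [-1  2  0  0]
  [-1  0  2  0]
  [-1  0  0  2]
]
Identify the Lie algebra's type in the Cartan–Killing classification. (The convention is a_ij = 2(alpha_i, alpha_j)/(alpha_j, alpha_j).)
The matrix has rank 4 with 2's on the diagonal. Reading the off-diagonal entries as Dynkin edges (a single edge where a_ij = a_ji = -1; a double or triple edge where a_ij * a_ji = 2 or 3), the diagram is a chain of 2 nodes with a fork of two nodes at one end (D_4). One simple-root ordering that puts it in standard form is (alpha_2, alpha_1, alpha_3, alpha_4). So the algebra is type D_4, i.e. so(8).

type D_4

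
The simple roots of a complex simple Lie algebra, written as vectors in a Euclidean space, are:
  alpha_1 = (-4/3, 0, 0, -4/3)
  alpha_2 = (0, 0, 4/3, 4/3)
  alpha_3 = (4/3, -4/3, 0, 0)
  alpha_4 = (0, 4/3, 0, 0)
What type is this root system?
Compute the Cartan integers a_ij = 2(alpha_i, alpha_j)/(alpha_j, alpha_j); the resulting 4x4 Cartan matrix is
[[2, -1, -1, 0], [-1, 2, 0, 0], [-1, 0, 2, -2], [0, 0, -1, 2]].
The roots have two lengths (squared-length ratio 2:1); the short ones are alpha_{4}. The associated Dynkin diagram is a chain of 4 nodes with a double edge at one end; the terminal node there is the unique short simple root (B_4), so the type is B_4 (the algebra so(9)).

B_4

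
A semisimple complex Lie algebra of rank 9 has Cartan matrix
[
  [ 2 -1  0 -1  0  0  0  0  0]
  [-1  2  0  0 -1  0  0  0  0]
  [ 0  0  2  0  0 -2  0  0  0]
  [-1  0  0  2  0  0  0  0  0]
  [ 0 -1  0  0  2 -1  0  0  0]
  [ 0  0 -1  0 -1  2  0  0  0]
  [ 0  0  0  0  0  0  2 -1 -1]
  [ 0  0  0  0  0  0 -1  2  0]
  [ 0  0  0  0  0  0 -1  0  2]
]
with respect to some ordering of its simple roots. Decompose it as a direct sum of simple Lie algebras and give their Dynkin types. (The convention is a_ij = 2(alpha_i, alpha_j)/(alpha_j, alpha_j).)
The diagram associated to this matrix has two connected components: the simple roots {alpha_7, alpha_8, alpha_9} form a chain of 3 nodes with single edges (A_3), and {alpha_1, alpha_2, alpha_3, alpha_4, alpha_5, alpha_6} form a chain of 6 nodes with a double edge at one end; the terminal node there is the unique long simple root (C_6). A semisimple Lie algebra decomposes uniquely as the direct sum of simple ideals, one per connected component of its Dynkin diagram, so g ≅ A_3 ⊕ C_6 (dimension 15 + 78 = 93).

A3 + C6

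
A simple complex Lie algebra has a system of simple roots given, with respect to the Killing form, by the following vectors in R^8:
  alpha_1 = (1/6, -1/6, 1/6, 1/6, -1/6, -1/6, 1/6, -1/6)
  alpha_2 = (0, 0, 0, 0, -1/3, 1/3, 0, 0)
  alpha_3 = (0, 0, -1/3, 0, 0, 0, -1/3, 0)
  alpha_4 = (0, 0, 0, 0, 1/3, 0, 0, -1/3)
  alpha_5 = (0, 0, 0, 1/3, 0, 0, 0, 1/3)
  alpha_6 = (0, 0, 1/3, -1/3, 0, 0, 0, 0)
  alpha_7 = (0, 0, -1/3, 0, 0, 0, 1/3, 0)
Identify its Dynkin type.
type E_7

Compute the Cartan integers a_ij = 2(alpha_i, alpha_j)/(alpha_j, alpha_j); the resulting 7x7 Cartan matrix is
[[2, 0, -1, 0, 0, 0, 0], [0, 2, 0, -1, 0, 0, 0], [-1, 0, 2, 0, 0, -1, 0], [0, -1, 0, 2, -1, 0, 0], [0, 0, 0, -1, 2, -1, 0], [0, 0, -1, 0, -1, 2, -1], [0, 0, 0, 0, 0, -1, 2]].
All simple roots have the same length, so the diagram is simply laced. The associated Dynkin diagram is a chain of 6 nodes with one extra node attached to the third node from one end (E_7), so the type is E_7.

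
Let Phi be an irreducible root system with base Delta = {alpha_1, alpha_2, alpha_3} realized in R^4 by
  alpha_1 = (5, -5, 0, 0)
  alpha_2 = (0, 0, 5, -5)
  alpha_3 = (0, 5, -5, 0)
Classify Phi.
A_3

Compute the Cartan integers a_ij = 2(alpha_i, alpha_j)/(alpha_j, alpha_j); the resulting 3x3 Cartan matrix is
[[2, 0, -1], [0, 2, -1], [-1, -1, 2]].
All simple roots have the same length, so the diagram is simply laced. The associated Dynkin diagram is a chain of 3 nodes with single edges (A_3), so the type is A_3 (the algebra sl(4)).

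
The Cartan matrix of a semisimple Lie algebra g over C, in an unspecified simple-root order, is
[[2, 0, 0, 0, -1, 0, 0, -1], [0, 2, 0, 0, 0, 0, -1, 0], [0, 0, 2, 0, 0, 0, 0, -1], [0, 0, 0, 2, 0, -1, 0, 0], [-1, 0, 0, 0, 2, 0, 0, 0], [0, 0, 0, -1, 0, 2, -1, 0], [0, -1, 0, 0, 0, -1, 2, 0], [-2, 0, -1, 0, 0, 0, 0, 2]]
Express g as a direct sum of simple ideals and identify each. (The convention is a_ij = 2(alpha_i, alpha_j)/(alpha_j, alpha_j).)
A_4 (sl(5)) ⊕ F_4

The diagram associated to this matrix has two connected components: the simple roots {alpha_2, alpha_4, alpha_6, alpha_7} form a chain of 4 nodes with single edges (A_4), and {alpha_1, alpha_3, alpha_5, alpha_8} form a chain of 4 nodes with a double edge between the middle two (F_4). A semisimple Lie algebra decomposes uniquely as the direct sum of simple ideals, one per connected component of its Dynkin diagram, so g ≅ A_4 ⊕ F_4 (dimension 24 + 52 = 76).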